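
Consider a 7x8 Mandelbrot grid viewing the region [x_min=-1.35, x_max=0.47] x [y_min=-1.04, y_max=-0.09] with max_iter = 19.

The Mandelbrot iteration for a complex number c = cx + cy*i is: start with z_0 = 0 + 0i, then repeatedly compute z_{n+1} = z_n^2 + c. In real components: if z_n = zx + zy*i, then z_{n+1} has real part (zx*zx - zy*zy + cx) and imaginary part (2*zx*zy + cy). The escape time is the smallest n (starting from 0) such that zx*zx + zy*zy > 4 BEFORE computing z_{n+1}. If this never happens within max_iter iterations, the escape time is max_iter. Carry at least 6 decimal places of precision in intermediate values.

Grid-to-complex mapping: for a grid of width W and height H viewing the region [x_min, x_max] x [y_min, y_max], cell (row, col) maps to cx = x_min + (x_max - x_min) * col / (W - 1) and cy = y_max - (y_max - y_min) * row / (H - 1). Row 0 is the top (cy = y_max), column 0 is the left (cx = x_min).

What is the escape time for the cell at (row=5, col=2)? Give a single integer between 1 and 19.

z_0 = 0 + 0i, c = -0.7433 + -0.7686i
Iter 1: z = -0.7433 + -0.7686i, |z|^2 = 1.1432
Iter 2: z = -0.7815 + 0.3740i, |z|^2 = 0.7506
Iter 3: z = -0.2725 + -1.3532i, |z|^2 = 1.9054
Iter 4: z = -2.5002 + -0.0311i, |z|^2 = 6.2519
Escaped at iteration 4

Answer: 4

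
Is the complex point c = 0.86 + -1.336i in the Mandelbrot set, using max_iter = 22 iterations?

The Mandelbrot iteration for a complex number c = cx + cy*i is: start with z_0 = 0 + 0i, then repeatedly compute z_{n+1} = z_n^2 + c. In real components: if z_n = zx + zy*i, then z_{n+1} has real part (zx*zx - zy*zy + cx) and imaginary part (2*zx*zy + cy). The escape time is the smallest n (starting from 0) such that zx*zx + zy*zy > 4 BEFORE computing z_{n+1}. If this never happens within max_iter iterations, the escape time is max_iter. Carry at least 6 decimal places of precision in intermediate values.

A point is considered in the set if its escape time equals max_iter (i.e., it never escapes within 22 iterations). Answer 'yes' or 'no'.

z_0 = 0 + 0i, c = 0.8600 + -1.3360i
Iter 1: z = 0.8600 + -1.3360i, |z|^2 = 2.5245
Iter 2: z = -0.1853 + -3.6339i, |z|^2 = 13.2397
Escaped at iteration 2

Answer: no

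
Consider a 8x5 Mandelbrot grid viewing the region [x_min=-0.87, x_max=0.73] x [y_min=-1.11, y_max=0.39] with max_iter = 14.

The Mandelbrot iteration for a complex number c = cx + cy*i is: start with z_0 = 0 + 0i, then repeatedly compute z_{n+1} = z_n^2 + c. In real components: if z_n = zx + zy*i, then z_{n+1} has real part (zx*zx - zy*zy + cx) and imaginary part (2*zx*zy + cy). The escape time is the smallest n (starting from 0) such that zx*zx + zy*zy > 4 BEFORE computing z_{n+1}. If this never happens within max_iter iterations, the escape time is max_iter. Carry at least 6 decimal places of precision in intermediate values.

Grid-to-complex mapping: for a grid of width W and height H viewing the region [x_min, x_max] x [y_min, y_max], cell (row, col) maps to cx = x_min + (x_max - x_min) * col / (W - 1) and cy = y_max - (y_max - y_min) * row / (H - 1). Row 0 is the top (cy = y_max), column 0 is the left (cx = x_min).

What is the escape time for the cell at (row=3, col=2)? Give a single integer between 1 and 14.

z_0 = 0 + 0i, c = -0.4129 + -0.7350i
Iter 1: z = -0.4129 + -0.7350i, |z|^2 = 0.7107
Iter 2: z = -0.7826 + -0.1281i, |z|^2 = 0.6289
Iter 3: z = 0.1832 + -0.5345i, |z|^2 = 0.3193
Iter 4: z = -0.6650 + -0.9309i, |z|^2 = 1.3087
Iter 5: z = -0.8372 + 0.5030i, |z|^2 = 0.9540
Iter 6: z = 0.0351 + -1.5773i, |z|^2 = 2.4890
Iter 7: z = -2.8994 + -0.8457i, |z|^2 = 9.1215
Escaped at iteration 7

Answer: 7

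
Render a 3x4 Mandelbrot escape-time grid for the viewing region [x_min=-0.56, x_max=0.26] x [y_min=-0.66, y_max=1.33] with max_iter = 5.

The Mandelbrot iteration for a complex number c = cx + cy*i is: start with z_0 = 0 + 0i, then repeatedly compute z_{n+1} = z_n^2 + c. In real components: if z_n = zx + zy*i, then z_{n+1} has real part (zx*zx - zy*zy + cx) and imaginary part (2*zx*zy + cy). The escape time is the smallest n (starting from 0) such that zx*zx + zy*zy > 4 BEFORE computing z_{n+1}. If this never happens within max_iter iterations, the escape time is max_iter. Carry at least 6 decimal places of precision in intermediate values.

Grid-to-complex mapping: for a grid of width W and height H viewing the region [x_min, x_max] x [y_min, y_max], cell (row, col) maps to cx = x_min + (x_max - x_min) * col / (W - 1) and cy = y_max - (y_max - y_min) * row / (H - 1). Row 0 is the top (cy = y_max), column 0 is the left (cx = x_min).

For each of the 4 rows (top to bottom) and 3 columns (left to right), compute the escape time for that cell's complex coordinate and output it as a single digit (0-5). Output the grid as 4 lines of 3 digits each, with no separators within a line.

(row=0, col=0): c = -0.5600 + 1.3300i → escape time 2
(row=0, col=1): c = -0.1500 + 1.3300i → escape time 2
(row=0, col=2): c = 0.2600 + 1.3300i → escape time 2
(row=1, col=0): c = -0.5600 + 0.6667i → escape time 5
(row=1, col=1): c = -0.1500 + 0.6667i → escape time 5
(row=1, col=2): c = 0.2600 + 0.6667i → escape time 5
(row=2, col=0): c = -0.5600 + 0.0033i → escape time 5
(row=2, col=1): c = -0.1500 + 0.0033i → escape time 5
(row=2, col=2): c = 0.2600 + 0.0033i → escape time 5
(row=3, col=0): c = -0.5600 + -0.6600i → escape time 5
(row=3, col=1): c = -0.1500 + -0.6600i → escape time 5
(row=3, col=2): c = 0.2600 + -0.6600i → escape time 5

Answer: 222
555
555
555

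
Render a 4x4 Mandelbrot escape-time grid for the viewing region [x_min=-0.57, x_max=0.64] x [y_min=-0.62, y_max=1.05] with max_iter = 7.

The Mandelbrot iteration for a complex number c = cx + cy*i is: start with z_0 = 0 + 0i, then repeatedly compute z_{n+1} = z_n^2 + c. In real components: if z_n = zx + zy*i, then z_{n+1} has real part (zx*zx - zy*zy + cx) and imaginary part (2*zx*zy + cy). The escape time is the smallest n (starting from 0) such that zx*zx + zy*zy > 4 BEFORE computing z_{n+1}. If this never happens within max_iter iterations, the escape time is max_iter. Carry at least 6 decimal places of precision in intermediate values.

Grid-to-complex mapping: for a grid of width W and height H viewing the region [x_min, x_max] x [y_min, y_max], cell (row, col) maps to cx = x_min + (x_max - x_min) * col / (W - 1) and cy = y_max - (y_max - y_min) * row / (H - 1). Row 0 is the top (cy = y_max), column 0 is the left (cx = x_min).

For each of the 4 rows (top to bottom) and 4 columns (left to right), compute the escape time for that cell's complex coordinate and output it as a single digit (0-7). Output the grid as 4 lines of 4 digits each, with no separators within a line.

(row=0, col=0): c = -0.5700 + 1.0500i → escape time 4
(row=0, col=1): c = -0.1667 + 1.0500i → escape time 7
(row=0, col=2): c = 0.2367 + 1.0500i → escape time 3
(row=0, col=3): c = 0.6400 + 1.0500i → escape time 2
(row=1, col=0): c = -0.5700 + 0.4933i → escape time 7
(row=1, col=1): c = -0.1667 + 0.4933i → escape time 7
(row=1, col=2): c = 0.2367 + 0.4933i → escape time 7
(row=1, col=3): c = 0.6400 + 0.4933i → escape time 3
(row=2, col=0): c = -0.5700 + -0.0633i → escape time 7
(row=2, col=1): c = -0.1667 + -0.0633i → escape time 7
(row=2, col=2): c = 0.2367 + -0.0633i → escape time 7
(row=2, col=3): c = 0.6400 + -0.0633i → escape time 4
(row=3, col=0): c = -0.5700 + -0.6200i → escape time 7
(row=3, col=1): c = -0.1667 + -0.6200i → escape time 7
(row=3, col=2): c = 0.2367 + -0.6200i → escape time 7
(row=3, col=3): c = 0.6400 + -0.6200i → escape time 3

Answer: 4732
7773
7774
7773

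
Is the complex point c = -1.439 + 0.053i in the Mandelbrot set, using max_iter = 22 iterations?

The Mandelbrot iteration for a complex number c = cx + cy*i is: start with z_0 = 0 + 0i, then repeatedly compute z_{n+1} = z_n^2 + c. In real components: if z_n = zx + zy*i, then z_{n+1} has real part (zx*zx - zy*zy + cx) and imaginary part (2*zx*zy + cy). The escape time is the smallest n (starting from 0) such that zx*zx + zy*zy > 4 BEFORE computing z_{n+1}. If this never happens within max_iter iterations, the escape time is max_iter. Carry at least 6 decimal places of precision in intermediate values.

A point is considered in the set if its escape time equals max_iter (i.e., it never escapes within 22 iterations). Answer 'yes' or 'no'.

z_0 = 0 + 0i, c = -1.4390 + 0.0530i
Iter 1: z = -1.4390 + 0.0530i, |z|^2 = 2.0735
Iter 2: z = 0.6289 + -0.0995i, |z|^2 = 0.4054
Iter 3: z = -1.0534 + -0.0722i, |z|^2 = 1.1148
Iter 4: z = -0.3346 + 0.2051i, |z|^2 = 0.1540
Iter 5: z = -1.3691 + -0.0843i, |z|^2 = 1.8815
Iter 6: z = 0.4283 + 0.2837i, |z|^2 = 0.2640
Iter 7: z = -1.3360 + 0.2961i, |z|^2 = 1.8726
Iter 8: z = 0.2583 + -0.7381i, |z|^2 = 0.6114
Iter 9: z = -1.9170 + -0.3283i, |z|^2 = 3.7827
Iter 10: z = 2.1282 + 1.3116i, |z|^2 = 6.2495
Escaped at iteration 10

Answer: no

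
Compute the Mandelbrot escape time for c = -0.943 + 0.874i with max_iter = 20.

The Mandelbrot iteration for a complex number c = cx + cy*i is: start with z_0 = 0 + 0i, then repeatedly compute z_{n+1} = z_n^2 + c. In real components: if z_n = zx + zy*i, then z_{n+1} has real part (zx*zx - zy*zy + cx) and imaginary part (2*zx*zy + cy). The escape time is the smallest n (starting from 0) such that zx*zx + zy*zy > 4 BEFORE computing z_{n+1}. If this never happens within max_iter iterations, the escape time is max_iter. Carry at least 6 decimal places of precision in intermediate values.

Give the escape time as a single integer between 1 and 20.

Answer: 3

Derivation:
z_0 = 0 + 0i, c = -0.9430 + 0.8740i
Iter 1: z = -0.9430 + 0.8740i, |z|^2 = 1.6531
Iter 2: z = -0.8176 + -0.7744i, |z|^2 = 1.2682
Iter 3: z = -0.8741 + 2.1403i, |z|^2 = 5.3449
Escaped at iteration 3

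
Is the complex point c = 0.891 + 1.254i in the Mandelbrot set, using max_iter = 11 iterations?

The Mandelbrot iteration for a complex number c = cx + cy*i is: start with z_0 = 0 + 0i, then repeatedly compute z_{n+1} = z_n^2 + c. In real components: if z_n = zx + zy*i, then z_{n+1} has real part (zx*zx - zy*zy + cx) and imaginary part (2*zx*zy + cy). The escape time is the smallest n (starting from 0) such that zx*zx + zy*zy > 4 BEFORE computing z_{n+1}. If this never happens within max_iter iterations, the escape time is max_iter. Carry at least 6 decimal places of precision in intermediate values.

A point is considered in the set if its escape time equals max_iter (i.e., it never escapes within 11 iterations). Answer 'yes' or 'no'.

Answer: no

Derivation:
z_0 = 0 + 0i, c = 0.8910 + 1.2540i
Iter 1: z = 0.8910 + 1.2540i, |z|^2 = 2.3664
Iter 2: z = 0.1124 + 3.4886i, |z|^2 = 12.1832
Escaped at iteration 2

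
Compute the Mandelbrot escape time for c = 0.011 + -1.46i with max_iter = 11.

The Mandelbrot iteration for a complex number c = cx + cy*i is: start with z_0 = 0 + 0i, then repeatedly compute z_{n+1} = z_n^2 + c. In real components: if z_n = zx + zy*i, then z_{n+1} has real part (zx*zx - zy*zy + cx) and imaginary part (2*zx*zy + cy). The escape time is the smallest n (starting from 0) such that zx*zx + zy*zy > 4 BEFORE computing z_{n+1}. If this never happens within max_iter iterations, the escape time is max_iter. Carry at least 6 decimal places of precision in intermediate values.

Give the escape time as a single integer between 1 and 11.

z_0 = 0 + 0i, c = 0.0110 + -1.4600i
Iter 1: z = 0.0110 + -1.4600i, |z|^2 = 2.1317
Iter 2: z = -2.1205 + -1.4921i, |z|^2 = 6.7229
Escaped at iteration 2

Answer: 2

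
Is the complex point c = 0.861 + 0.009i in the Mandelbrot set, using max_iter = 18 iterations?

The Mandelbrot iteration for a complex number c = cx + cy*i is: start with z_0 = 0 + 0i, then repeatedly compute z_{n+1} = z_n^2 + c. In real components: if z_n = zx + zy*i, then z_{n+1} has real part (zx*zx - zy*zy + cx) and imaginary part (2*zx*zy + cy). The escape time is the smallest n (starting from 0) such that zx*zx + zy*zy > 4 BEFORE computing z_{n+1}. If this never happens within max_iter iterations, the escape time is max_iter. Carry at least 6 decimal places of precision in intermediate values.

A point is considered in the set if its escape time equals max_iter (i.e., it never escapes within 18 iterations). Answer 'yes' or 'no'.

z_0 = 0 + 0i, c = 0.8610 + 0.0090i
Iter 1: z = 0.8610 + 0.0090i, |z|^2 = 0.7414
Iter 2: z = 1.6022 + 0.0245i, |z|^2 = 2.5678
Iter 3: z = 3.4276 + 0.0875i, |z|^2 = 11.7559
Escaped at iteration 3

Answer: no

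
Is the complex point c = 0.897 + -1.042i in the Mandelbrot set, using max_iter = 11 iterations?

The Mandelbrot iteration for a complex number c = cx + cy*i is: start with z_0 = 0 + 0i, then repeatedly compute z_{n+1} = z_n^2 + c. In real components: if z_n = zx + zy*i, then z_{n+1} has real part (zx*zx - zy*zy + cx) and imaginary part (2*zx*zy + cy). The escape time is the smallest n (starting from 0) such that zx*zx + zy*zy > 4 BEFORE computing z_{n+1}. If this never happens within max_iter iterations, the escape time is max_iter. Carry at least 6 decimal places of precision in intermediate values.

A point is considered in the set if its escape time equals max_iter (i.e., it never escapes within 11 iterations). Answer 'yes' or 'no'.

z_0 = 0 + 0i, c = 0.8970 + -1.0420i
Iter 1: z = 0.8970 + -1.0420i, |z|^2 = 1.8904
Iter 2: z = 0.6158 + -2.9113i, |z|^2 = 8.8552
Escaped at iteration 2

Answer: no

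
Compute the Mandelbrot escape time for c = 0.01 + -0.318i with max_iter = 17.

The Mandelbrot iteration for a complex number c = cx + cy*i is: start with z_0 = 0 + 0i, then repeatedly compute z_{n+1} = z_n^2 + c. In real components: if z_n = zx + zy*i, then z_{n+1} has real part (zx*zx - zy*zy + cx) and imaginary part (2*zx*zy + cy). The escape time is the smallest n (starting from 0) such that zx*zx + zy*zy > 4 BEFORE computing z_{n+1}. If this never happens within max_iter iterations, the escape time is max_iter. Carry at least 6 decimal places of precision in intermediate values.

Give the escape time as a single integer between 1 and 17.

Answer: 17

Derivation:
z_0 = 0 + 0i, c = 0.0100 + -0.3180i
Iter 1: z = 0.0100 + -0.3180i, |z|^2 = 0.1012
Iter 2: z = -0.0910 + -0.3244i, |z|^2 = 0.1135
Iter 3: z = -0.0869 + -0.2590i, |z|^2 = 0.0746
Iter 4: z = -0.0495 + -0.2730i, |z|^2 = 0.0770
Iter 5: z = -0.0621 + -0.2910i, |z|^2 = 0.0885
Iter 6: z = -0.0708 + -0.2819i, |z|^2 = 0.0845
Iter 7: z = -0.0644 + -0.2781i, |z|^2 = 0.0815
Iter 8: z = -0.0632 + -0.2822i, |z|^2 = 0.0836
Iter 9: z = -0.0656 + -0.2823i, |z|^2 = 0.0840
Iter 10: z = -0.0654 + -0.2809i, |z|^2 = 0.0832
Iter 11: z = -0.0646 + -0.2812i, |z|^2 = 0.0833
Iter 12: z = -0.0649 + -0.2816i, |z|^2 = 0.0835
Iter 13: z = -0.0651 + -0.2814i, |z|^2 = 0.0834
Iter 14: z = -0.0650 + -0.2814i, |z|^2 = 0.0834
Iter 15: z = -0.0649 + -0.2814i, |z|^2 = 0.0834
Iter 16: z = -0.0650 + -0.2814i, |z|^2 = 0.0834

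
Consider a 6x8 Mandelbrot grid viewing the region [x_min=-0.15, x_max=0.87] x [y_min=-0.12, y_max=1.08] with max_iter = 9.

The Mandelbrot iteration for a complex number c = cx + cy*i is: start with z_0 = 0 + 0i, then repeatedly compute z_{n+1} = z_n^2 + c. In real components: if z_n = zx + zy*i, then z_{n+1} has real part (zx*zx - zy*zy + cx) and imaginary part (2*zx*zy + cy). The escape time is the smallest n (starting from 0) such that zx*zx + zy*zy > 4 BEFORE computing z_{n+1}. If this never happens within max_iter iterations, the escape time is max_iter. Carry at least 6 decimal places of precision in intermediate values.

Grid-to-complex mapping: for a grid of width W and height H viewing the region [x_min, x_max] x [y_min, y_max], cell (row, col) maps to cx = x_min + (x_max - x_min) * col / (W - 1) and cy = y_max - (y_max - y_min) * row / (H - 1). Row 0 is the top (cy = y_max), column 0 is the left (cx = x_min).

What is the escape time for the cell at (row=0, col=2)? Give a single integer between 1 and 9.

z_0 = 0 + 0i, c = 0.2580 + 1.0800i
Iter 1: z = 0.2580 + 1.0800i, |z|^2 = 1.2330
Iter 2: z = -0.8418 + 1.6373i, |z|^2 = 3.3894
Iter 3: z = -1.7140 + -1.6766i, |z|^2 = 5.7489
Escaped at iteration 3

Answer: 3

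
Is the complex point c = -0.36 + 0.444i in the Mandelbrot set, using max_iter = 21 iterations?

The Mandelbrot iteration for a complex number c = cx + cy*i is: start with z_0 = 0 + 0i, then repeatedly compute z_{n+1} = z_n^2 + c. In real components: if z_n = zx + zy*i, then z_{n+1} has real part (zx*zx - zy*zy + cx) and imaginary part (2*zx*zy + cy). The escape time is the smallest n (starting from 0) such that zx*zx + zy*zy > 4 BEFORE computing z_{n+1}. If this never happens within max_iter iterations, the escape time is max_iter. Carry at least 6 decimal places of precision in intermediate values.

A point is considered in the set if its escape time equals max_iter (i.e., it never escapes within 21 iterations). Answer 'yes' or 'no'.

Answer: yes

Derivation:
z_0 = 0 + 0i, c = -0.3600 + 0.4440i
Iter 1: z = -0.3600 + 0.4440i, |z|^2 = 0.3267
Iter 2: z = -0.4275 + 0.1243i, |z|^2 = 0.1982
Iter 3: z = -0.1927 + 0.3377i, |z|^2 = 0.1512
Iter 4: z = -0.4369 + 0.3139i, |z|^2 = 0.2894
Iter 5: z = -0.2676 + 0.1697i, |z|^2 = 0.1004
Iter 6: z = -0.3172 + 0.3532i, |z|^2 = 0.2253
Iter 7: z = -0.3841 + 0.2200i, |z|^2 = 0.1959
Iter 8: z = -0.2608 + 0.2750i, |z|^2 = 0.1437
Iter 9: z = -0.3676 + 0.3005i, |z|^2 = 0.2254
Iter 10: z = -0.3152 + 0.2231i, |z|^2 = 0.1491
Iter 11: z = -0.3104 + 0.3034i, |z|^2 = 0.1884
Iter 12: z = -0.3557 + 0.2557i, |z|^2 = 0.1919
Iter 13: z = -0.2988 + 0.2621i, |z|^2 = 0.1580
Iter 14: z = -0.3394 + 0.2873i, |z|^2 = 0.1978
Iter 15: z = -0.3274 + 0.2490i, |z|^2 = 0.1691
Iter 16: z = -0.3148 + 0.2810i, |z|^2 = 0.1781
Iter 17: z = -0.3399 + 0.2671i, |z|^2 = 0.1868
Iter 18: z = -0.3158 + 0.2625i, |z|^2 = 0.1686
Iter 19: z = -0.3291 + 0.2782i, |z|^2 = 0.1857
Iter 20: z = -0.3291 + 0.2609i, |z|^2 = 0.1763
Did not escape in 21 iterations → in set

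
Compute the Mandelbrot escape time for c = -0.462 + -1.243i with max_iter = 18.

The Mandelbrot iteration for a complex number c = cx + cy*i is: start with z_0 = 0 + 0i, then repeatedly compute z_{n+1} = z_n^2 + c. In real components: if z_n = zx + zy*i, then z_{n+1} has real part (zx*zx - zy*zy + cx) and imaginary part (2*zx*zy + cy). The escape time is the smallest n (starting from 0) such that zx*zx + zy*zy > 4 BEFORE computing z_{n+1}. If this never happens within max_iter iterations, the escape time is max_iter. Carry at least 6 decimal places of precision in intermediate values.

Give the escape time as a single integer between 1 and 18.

z_0 = 0 + 0i, c = -0.4620 + -1.2430i
Iter 1: z = -0.4620 + -1.2430i, |z|^2 = 1.7585
Iter 2: z = -1.7936 + -0.0945i, |z|^2 = 3.2259
Iter 3: z = 2.7461 + -0.9041i, |z|^2 = 8.3585
Escaped at iteration 3

Answer: 3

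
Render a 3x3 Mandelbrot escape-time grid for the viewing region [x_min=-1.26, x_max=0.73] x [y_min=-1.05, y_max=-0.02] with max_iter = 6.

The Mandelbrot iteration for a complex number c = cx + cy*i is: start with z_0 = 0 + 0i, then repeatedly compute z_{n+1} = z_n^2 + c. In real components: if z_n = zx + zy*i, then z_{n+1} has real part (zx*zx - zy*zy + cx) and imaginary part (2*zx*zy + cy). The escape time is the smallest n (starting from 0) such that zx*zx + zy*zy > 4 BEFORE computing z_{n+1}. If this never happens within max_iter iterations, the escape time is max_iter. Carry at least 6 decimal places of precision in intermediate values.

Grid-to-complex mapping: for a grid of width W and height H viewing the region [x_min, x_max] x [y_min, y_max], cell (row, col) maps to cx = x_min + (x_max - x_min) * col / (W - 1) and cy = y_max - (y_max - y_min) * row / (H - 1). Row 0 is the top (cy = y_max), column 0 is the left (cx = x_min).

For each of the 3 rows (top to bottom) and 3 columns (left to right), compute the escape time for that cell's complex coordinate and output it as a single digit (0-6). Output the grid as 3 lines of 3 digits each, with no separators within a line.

Answer: 663
463
352

Derivation:
(row=0, col=0): c = -1.2600 + -0.0200i → escape time 6
(row=0, col=1): c = -0.2650 + -0.0200i → escape time 6
(row=0, col=2): c = 0.7300 + -0.0200i → escape time 3
(row=1, col=0): c = -1.2600 + -0.5350i → escape time 4
(row=1, col=1): c = -0.2650 + -0.5350i → escape time 6
(row=1, col=2): c = 0.7300 + -0.5350i → escape time 3
(row=2, col=0): c = -1.2600 + -1.0500i → escape time 3
(row=2, col=1): c = -0.2650 + -1.0500i → escape time 5
(row=2, col=2): c = 0.7300 + -1.0500i → escape time 2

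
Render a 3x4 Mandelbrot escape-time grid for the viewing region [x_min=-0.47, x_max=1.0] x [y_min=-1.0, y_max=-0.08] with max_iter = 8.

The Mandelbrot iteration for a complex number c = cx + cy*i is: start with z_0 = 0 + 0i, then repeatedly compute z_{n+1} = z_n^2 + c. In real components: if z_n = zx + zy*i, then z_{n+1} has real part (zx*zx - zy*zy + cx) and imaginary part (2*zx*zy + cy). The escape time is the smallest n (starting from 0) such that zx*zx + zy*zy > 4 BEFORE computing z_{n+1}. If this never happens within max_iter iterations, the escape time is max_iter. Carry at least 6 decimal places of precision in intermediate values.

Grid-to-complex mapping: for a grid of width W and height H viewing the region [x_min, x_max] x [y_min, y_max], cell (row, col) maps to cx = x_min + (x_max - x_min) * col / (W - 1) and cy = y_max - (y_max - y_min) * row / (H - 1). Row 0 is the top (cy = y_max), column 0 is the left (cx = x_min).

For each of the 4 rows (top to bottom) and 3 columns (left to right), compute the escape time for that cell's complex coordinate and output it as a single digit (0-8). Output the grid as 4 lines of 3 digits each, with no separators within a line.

Answer: 882
882
862
442

Derivation:
(row=0, col=0): c = -0.4700 + -0.0800i → escape time 8
(row=0, col=1): c = 0.2650 + -0.0800i → escape time 8
(row=0, col=2): c = 1.0000 + -0.0800i → escape time 2
(row=1, col=0): c = -0.4700 + -0.3867i → escape time 8
(row=1, col=1): c = 0.2650 + -0.3867i → escape time 8
(row=1, col=2): c = 1.0000 + -0.3867i → escape time 2
(row=2, col=0): c = -0.4700 + -0.6933i → escape time 8
(row=2, col=1): c = 0.2650 + -0.6933i → escape time 6
(row=2, col=2): c = 1.0000 + -0.6933i → escape time 2
(row=3, col=0): c = -0.4700 + -1.0000i → escape time 4
(row=3, col=1): c = 0.2650 + -1.0000i → escape time 4
(row=3, col=2): c = 1.0000 + -1.0000i → escape time 2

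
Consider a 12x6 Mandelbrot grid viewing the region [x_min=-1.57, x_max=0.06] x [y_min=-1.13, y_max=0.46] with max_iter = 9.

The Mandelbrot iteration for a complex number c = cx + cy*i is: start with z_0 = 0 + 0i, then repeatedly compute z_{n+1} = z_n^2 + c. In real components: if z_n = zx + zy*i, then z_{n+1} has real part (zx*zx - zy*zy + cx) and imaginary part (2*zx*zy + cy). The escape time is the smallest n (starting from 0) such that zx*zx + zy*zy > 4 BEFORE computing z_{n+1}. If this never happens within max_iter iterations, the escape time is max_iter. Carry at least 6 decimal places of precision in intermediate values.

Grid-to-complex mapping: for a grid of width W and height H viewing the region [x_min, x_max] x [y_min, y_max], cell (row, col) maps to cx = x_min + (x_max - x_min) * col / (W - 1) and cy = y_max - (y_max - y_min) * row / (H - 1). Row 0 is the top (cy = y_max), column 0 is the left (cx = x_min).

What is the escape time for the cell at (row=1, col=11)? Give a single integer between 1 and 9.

z_0 = 0 + 0i, c = 0.0600 + 0.1420i
Iter 1: z = 0.0600 + 0.1420i, |z|^2 = 0.0238
Iter 2: z = 0.0434 + 0.1590i, |z|^2 = 0.0272
Iter 3: z = 0.0366 + 0.1558i, |z|^2 = 0.0256
Iter 4: z = 0.0371 + 0.1534i, |z|^2 = 0.0249
Iter 5: z = 0.0378 + 0.1534i, |z|^2 = 0.0250
Iter 6: z = 0.0379 + 0.1536i, |z|^2 = 0.0250
Iter 7: z = 0.0378 + 0.1536i, |z|^2 = 0.0250
Iter 8: z = 0.0378 + 0.1536i, |z|^2 = 0.0250

Answer: 9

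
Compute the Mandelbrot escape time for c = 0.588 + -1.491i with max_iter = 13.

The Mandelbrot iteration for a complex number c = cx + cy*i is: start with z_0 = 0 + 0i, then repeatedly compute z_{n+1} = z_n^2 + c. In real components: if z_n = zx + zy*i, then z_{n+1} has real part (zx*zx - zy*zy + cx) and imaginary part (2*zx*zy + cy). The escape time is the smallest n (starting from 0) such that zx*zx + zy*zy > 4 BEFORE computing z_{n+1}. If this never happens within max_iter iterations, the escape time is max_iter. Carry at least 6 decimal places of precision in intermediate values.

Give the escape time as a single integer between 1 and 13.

z_0 = 0 + 0i, c = 0.5880 + -1.4910i
Iter 1: z = 0.5880 + -1.4910i, |z|^2 = 2.5688
Iter 2: z = -1.2893 + -3.2444i, |z|^2 = 12.1886
Escaped at iteration 2

Answer: 2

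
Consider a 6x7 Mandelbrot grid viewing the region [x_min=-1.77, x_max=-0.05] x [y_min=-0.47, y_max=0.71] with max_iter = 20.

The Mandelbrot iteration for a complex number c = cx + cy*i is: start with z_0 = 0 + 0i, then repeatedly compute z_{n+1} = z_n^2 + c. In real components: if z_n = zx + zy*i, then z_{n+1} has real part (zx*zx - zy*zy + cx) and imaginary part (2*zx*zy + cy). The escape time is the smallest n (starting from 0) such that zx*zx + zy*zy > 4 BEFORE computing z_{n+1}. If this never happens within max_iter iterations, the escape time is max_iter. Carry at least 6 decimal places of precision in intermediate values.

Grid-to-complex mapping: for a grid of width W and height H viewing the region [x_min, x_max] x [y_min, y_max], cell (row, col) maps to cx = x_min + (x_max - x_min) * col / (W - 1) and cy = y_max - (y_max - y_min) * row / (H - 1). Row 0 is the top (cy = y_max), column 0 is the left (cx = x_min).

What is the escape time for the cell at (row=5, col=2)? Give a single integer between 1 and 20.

Answer: 17

Derivation:
z_0 = 0 + 0i, c = -1.0820 + -0.2733i
Iter 1: z = -1.0820 + -0.2733i, |z|^2 = 1.2454
Iter 2: z = 0.0140 + 0.3182i, |z|^2 = 0.1014
Iter 3: z = -1.1830 + -0.2644i, |z|^2 = 1.4695
Iter 4: z = 0.2476 + 0.3523i, |z|^2 = 0.1854
Iter 5: z = -1.1448 + -0.0988i, |z|^2 = 1.3203
Iter 6: z = 0.2188 + -0.0470i, |z|^2 = 0.0501
Iter 7: z = -1.0364 + -0.2939i, |z|^2 = 1.1604
Iter 8: z = -0.0943 + 0.3358i, |z|^2 = 0.1217
Iter 9: z = -1.1859 + -0.3367i, |z|^2 = 1.5197
Iter 10: z = 0.2110 + 0.5253i, |z|^2 = 0.3204
Iter 11: z = -1.3134 + -0.0517i, |z|^2 = 1.7277
Iter 12: z = 0.6403 + -0.1375i, |z|^2 = 0.4289
Iter 13: z = -0.6909 + -0.4494i, |z|^2 = 0.6793
Iter 14: z = -0.8066 + 0.3477i, |z|^2 = 0.7715
Iter 15: z = -0.5523 + -0.8342i, |z|^2 = 1.0008
Iter 16: z = -1.4729 + 0.6480i, |z|^2 = 2.5892
Iter 17: z = 0.6674 + -2.1822i, |z|^2 = 5.2074
Escaped at iteration 17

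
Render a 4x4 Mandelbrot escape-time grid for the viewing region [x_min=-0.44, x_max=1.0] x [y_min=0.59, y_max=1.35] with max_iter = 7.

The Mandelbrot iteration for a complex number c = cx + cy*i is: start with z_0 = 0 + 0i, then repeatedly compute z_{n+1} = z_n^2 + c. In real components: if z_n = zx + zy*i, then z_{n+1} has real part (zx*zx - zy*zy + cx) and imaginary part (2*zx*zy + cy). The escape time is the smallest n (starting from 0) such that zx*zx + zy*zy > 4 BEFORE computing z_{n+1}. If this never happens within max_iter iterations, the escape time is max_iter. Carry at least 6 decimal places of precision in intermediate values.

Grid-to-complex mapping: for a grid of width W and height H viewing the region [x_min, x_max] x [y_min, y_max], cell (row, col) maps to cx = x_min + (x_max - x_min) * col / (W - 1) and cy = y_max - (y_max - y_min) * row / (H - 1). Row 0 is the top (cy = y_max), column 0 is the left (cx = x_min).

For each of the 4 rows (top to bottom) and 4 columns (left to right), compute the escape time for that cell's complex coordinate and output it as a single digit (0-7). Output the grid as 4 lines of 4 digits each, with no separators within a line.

(row=0, col=0): c = -0.4400 + 1.3500i → escape time 2
(row=0, col=1): c = 0.0400 + 1.3500i → escape time 2
(row=0, col=2): c = 0.5200 + 1.3500i → escape time 2
(row=0, col=3): c = 1.0000 + 1.3500i → escape time 2
(row=1, col=0): c = -0.4400 + 1.0967i → escape time 4
(row=1, col=1): c = 0.0400 + 1.0967i → escape time 4
(row=1, col=2): c = 0.5200 + 1.0967i → escape time 2
(row=1, col=3): c = 1.0000 + 1.0967i → escape time 2
(row=2, col=0): c = -0.4400 + 0.8433i → escape time 5
(row=2, col=1): c = 0.0400 + 0.8433i → escape time 7
(row=2, col=2): c = 0.5200 + 0.8433i → escape time 3
(row=2, col=3): c = 1.0000 + 0.8433i → escape time 2
(row=3, col=0): c = -0.4400 + 0.5900i → escape time 7
(row=3, col=1): c = 0.0400 + 0.5900i → escape time 7
(row=3, col=2): c = 0.5200 + 0.5900i → escape time 4
(row=3, col=3): c = 1.0000 + 0.5900i → escape time 2

Answer: 2222
4422
5732
7742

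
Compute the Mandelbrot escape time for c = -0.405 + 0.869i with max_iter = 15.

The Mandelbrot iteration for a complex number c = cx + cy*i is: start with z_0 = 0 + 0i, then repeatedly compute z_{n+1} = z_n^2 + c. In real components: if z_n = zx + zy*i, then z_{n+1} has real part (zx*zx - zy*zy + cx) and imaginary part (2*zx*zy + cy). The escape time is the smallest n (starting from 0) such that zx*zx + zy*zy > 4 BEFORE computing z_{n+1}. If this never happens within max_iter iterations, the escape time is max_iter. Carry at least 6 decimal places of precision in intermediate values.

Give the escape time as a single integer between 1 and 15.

z_0 = 0 + 0i, c = -0.4050 + 0.8690i
Iter 1: z = -0.4050 + 0.8690i, |z|^2 = 0.9192
Iter 2: z = -0.9961 + 0.1651i, |z|^2 = 1.0195
Iter 3: z = 0.5600 + 0.5401i, |z|^2 = 0.6053
Iter 4: z = -0.3830 + 1.4739i, |z|^2 = 2.3191
Iter 5: z = -2.4306 + -0.2601i, |z|^2 = 5.9757
Escaped at iteration 5

Answer: 5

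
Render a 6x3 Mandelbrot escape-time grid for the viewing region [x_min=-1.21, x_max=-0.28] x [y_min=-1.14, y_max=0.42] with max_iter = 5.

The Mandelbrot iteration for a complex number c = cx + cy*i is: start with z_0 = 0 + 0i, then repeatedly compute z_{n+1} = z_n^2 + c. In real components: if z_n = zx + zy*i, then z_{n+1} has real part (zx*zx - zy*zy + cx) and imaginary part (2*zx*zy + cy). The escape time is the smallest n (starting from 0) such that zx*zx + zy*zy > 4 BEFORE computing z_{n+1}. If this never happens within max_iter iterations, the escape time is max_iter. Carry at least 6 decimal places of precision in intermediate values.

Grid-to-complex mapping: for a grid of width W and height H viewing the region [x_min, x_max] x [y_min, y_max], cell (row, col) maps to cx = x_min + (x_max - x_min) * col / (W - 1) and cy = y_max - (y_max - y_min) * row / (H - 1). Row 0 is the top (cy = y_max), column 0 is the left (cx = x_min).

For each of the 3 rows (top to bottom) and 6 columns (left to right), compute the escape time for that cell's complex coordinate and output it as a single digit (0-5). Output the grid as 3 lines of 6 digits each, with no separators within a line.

Answer: 555555
555555
333334

Derivation:
(row=0, col=0): c = -1.2100 + 0.4200i → escape time 5
(row=0, col=1): c = -1.0240 + 0.4200i → escape time 5
(row=0, col=2): c = -0.8380 + 0.4200i → escape time 5
(row=0, col=3): c = -0.6520 + 0.4200i → escape time 5
(row=0, col=4): c = -0.4660 + 0.4200i → escape time 5
(row=0, col=5): c = -0.2800 + 0.4200i → escape time 5
(row=1, col=0): c = -1.2100 + -0.3600i → escape time 5
(row=1, col=1): c = -1.0240 + -0.3600i → escape time 5
(row=1, col=2): c = -0.8380 + -0.3600i → escape time 5
(row=1, col=3): c = -0.6520 + -0.3600i → escape time 5
(row=1, col=4): c = -0.4660 + -0.3600i → escape time 5
(row=1, col=5): c = -0.2800 + -0.3600i → escape time 5
(row=2, col=0): c = -1.2100 + -1.1400i → escape time 3
(row=2, col=1): c = -1.0240 + -1.1400i → escape time 3
(row=2, col=2): c = -0.8380 + -1.1400i → escape time 3
(row=2, col=3): c = -0.6520 + -1.1400i → escape time 3
(row=2, col=4): c = -0.4660 + -1.1400i → escape time 3
(row=2, col=5): c = -0.2800 + -1.1400i → escape time 4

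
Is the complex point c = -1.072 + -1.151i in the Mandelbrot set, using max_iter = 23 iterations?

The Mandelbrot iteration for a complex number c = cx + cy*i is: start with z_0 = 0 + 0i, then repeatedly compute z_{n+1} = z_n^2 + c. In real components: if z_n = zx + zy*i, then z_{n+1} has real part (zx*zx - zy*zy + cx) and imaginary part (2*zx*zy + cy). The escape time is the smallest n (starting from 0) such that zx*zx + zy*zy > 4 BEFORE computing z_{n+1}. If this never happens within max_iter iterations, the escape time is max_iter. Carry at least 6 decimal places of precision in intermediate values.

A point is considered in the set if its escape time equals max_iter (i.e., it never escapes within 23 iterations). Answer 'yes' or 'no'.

Answer: no

Derivation:
z_0 = 0 + 0i, c = -1.0720 + -1.1510i
Iter 1: z = -1.0720 + -1.1510i, |z|^2 = 2.4740
Iter 2: z = -1.2476 + 1.3167i, |z|^2 = 3.2904
Iter 3: z = -1.2493 + -4.4366i, |z|^2 = 21.2439
Escaped at iteration 3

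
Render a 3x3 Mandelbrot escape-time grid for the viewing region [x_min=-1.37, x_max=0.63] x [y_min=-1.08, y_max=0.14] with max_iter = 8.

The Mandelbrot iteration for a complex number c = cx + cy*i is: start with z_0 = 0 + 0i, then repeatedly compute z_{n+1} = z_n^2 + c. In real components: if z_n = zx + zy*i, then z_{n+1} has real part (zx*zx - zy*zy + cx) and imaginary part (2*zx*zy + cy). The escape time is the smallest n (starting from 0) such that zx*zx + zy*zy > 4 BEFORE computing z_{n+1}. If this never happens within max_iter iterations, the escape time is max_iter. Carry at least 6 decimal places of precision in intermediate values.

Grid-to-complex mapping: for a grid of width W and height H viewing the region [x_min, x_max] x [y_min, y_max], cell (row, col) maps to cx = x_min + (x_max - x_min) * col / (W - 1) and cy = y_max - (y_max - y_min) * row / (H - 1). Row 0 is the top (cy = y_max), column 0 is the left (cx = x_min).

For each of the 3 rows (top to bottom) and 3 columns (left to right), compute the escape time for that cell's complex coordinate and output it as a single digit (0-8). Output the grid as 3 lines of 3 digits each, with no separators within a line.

(row=0, col=0): c = -1.3700 + 0.1400i → escape time 8
(row=0, col=1): c = -0.3700 + 0.1400i → escape time 8
(row=0, col=2): c = 0.6300 + 0.1400i → escape time 4
(row=1, col=0): c = -1.3700 + -0.4700i → escape time 4
(row=1, col=1): c = -0.3700 + -0.4700i → escape time 8
(row=1, col=2): c = 0.6300 + -0.4700i → escape time 3
(row=2, col=0): c = -1.3700 + -1.0800i → escape time 3
(row=2, col=1): c = -0.3700 + -1.0800i → escape time 4
(row=2, col=2): c = 0.6300 + -1.0800i → escape time 2

Answer: 884
483
342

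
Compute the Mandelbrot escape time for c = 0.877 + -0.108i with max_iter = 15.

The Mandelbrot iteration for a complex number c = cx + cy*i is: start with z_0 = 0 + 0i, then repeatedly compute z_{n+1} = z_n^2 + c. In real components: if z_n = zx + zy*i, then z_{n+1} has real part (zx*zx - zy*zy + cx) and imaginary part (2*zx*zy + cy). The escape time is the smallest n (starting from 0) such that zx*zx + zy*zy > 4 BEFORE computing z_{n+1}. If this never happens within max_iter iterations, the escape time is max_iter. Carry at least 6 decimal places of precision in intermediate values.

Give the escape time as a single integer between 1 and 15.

z_0 = 0 + 0i, c = 0.8770 + -0.1080i
Iter 1: z = 0.8770 + -0.1080i, |z|^2 = 0.7808
Iter 2: z = 1.6345 + -0.2974i, |z|^2 = 2.7599
Iter 3: z = 3.4600 + -1.0803i, |z|^2 = 13.1387
Escaped at iteration 3

Answer: 3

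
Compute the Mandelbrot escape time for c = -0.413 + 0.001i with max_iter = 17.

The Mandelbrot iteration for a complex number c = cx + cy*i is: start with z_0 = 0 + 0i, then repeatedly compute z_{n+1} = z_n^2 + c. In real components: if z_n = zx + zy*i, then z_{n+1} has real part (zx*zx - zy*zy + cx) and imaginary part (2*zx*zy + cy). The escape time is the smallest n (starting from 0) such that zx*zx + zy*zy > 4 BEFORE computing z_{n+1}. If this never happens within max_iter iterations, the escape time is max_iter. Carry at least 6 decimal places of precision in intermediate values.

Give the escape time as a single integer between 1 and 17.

z_0 = 0 + 0i, c = -0.4130 + 0.0010i
Iter 1: z = -0.4130 + 0.0010i, |z|^2 = 0.1706
Iter 2: z = -0.2424 + 0.0002i, |z|^2 = 0.0588
Iter 3: z = -0.3542 + 0.0009i, |z|^2 = 0.1255
Iter 4: z = -0.2875 + 0.0004i, |z|^2 = 0.0827
Iter 5: z = -0.3303 + 0.0008i, |z|^2 = 0.1091
Iter 6: z = -0.3039 + 0.0005i, |z|^2 = 0.0923
Iter 7: z = -0.3207 + 0.0007i, |z|^2 = 0.1028
Iter 8: z = -0.3102 + 0.0005i, |z|^2 = 0.0962
Iter 9: z = -0.3168 + 0.0007i, |z|^2 = 0.1004
Iter 10: z = -0.3126 + 0.0006i, |z|^2 = 0.0977
Iter 11: z = -0.3153 + 0.0006i, |z|^2 = 0.0994
Iter 12: z = -0.3136 + 0.0006i, |z|^2 = 0.0984
Iter 13: z = -0.3146 + 0.0006i, |z|^2 = 0.0990
Iter 14: z = -0.3140 + 0.0006i, |z|^2 = 0.0986
Iter 15: z = -0.3144 + 0.0006i, |z|^2 = 0.0989
Iter 16: z = -0.3141 + 0.0006i, |z|^2 = 0.0987

Answer: 17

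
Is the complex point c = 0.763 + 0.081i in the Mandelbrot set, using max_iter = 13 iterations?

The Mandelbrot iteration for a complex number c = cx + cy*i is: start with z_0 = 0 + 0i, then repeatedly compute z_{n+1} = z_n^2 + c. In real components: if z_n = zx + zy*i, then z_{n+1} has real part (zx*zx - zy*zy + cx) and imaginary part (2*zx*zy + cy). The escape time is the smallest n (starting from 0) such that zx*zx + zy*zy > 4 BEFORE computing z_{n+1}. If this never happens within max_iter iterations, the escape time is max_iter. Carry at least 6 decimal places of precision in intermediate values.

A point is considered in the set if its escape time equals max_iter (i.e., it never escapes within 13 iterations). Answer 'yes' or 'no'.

z_0 = 0 + 0i, c = 0.7630 + 0.0810i
Iter 1: z = 0.7630 + 0.0810i, |z|^2 = 0.5887
Iter 2: z = 1.3386 + 0.2046i, |z|^2 = 1.8337
Iter 3: z = 2.5130 + 0.6288i, |z|^2 = 6.7106
Escaped at iteration 3

Answer: no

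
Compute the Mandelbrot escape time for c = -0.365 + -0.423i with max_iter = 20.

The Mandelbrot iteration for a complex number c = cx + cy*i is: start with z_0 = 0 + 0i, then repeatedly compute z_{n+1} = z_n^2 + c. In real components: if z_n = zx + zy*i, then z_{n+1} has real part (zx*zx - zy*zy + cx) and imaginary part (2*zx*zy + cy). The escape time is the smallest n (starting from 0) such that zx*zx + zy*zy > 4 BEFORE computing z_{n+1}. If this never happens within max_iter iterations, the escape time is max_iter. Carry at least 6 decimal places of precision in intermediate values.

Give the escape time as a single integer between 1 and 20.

z_0 = 0 + 0i, c = -0.3650 + -0.4230i
Iter 1: z = -0.3650 + -0.4230i, |z|^2 = 0.3122
Iter 2: z = -0.4107 + -0.1142i, |z|^2 = 0.1817
Iter 3: z = -0.2094 + -0.3292i, |z|^2 = 0.1522
Iter 4: z = -0.4295 + -0.2852i, |z|^2 = 0.2658
Iter 5: z = -0.2618 + -0.1780i, |z|^2 = 0.1002
Iter 6: z = -0.3281 + -0.3298i, |z|^2 = 0.2164
Iter 7: z = -0.3661 + -0.2066i, |z|^2 = 0.1767
Iter 8: z = -0.2737 + -0.2718i, |z|^2 = 0.1487
Iter 9: z = -0.3640 + -0.2743i, |z|^2 = 0.2077
Iter 10: z = -0.3077 + -0.2234i, |z|^2 = 0.1446
Iter 11: z = -0.3202 + -0.2855i, |z|^2 = 0.1840
Iter 12: z = -0.3440 + -0.2402i, |z|^2 = 0.1760
Iter 13: z = -0.3043 + -0.2578i, |z|^2 = 0.1591
Iter 14: z = -0.3388 + -0.2661i, |z|^2 = 0.1856
Iter 15: z = -0.3210 + -0.2427i, |z|^2 = 0.1619
Iter 16: z = -0.3208 + -0.2672i, |z|^2 = 0.1743
Iter 17: z = -0.3335 + -0.2515i, |z|^2 = 0.1745
Iter 18: z = -0.3171 + -0.2552i, |z|^2 = 0.1657
Iter 19: z = -0.3296 + -0.2611i, |z|^2 = 0.1768

Answer: 20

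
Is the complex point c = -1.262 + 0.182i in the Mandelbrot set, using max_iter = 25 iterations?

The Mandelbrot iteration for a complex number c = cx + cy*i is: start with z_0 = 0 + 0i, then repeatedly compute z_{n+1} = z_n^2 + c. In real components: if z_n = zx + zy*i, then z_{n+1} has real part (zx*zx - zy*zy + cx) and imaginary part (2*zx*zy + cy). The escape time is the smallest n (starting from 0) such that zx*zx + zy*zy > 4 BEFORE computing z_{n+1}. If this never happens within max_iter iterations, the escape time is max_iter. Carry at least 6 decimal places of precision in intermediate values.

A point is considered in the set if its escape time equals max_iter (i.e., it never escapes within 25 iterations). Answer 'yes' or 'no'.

z_0 = 0 + 0i, c = -1.2620 + 0.1820i
Iter 1: z = -1.2620 + 0.1820i, |z|^2 = 1.6258
Iter 2: z = 0.2975 + -0.2774i, |z|^2 = 0.1655
Iter 3: z = -1.2504 + 0.0170i, |z|^2 = 1.5638
Iter 4: z = 0.3012 + 0.1396i, |z|^2 = 0.1102
Iter 5: z = -1.1907 + 0.2661i, |z|^2 = 1.4887
Iter 6: z = 0.0850 + -0.4517i, |z|^2 = 0.2113
Iter 7: z = -1.4588 + 0.1052i, |z|^2 = 2.1392
Iter 8: z = 0.8551 + -0.1249i, |z|^2 = 0.7468
Iter 9: z = -0.5464 + -0.0315i, |z|^2 = 0.2995
Iter 10: z = -0.9645 + 0.2164i, |z|^2 = 0.9771
Iter 11: z = -0.3786 + -0.2355i, |z|^2 = 0.1988
Iter 12: z = -1.1741 + 0.3603i, |z|^2 = 1.5084
Iter 13: z = -0.0133 + -0.6642i, |z|^2 = 0.4413
Iter 14: z = -1.7030 + 0.1997i, |z|^2 = 2.9399
Iter 15: z = 1.5982 + -0.4981i, |z|^2 = 2.8023
Iter 16: z = 1.0441 + -1.4101i, |z|^2 = 3.0784
Iter 17: z = -2.1603 + -2.7625i, |z|^2 = 12.2979
Escaped at iteration 17

Answer: no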